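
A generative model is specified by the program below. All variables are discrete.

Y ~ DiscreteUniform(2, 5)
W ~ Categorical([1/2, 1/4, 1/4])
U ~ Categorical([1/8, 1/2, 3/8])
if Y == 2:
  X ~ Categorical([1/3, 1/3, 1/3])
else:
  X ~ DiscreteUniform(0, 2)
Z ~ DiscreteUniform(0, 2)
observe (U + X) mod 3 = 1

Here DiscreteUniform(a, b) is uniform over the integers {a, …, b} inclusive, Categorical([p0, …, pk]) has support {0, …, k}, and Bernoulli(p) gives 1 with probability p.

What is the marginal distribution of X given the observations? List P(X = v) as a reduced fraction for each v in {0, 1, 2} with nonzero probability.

P(X=0) = 1/2, P(X=1) = 1/8, P(X=2) = 3/8

Enumerate traces; 108 have nonzero weight after conditioning:
  (Y=2, W=0, U=0, X=1, Z=0) weight 1/576
  (Y=2, W=0, U=0, X=1, Z=1) weight 1/576
  (Y=2, W=0, U=0, X=1, Z=2) weight 1/576
  (Y=2, W=0, U=1, X=0, Z=0) weight 1/144
  (Y=2, W=0, U=1, X=0, Z=1) weight 1/144
  (Y=2, W=0, U=1, X=0, Z=2) weight 1/144
  (Y=2, W=0, U=2, X=2, Z=0) weight 1/192
  (Y=2, W=0, U=2, X=2, Z=1) weight 1/192
  … 100 more
Group by X:
  weight(X=0) = 1/6
  weight(X=1) = 1/24
  weight(X=2) = 1/8
Total weight = 1/6 + 1/24 + 1/8 = 1/3
P(X=0 | obs) = 1/6 / 1/3 = 1/2
P(X=1 | obs) = 1/24 / 1/3 = 1/8
P(X=2 | obs) = 1/8 / 1/3 = 3/8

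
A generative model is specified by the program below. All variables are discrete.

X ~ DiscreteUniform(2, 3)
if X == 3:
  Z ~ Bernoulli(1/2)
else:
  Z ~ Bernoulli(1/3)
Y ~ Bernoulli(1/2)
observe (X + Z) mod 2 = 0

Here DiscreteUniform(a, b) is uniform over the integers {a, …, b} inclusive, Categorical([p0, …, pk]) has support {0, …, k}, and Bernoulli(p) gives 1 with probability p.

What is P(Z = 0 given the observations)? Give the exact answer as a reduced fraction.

P(Z = 0 | obs) = 4/7

Enumerate traces; 4 have nonzero weight after conditioning:
  (X=2, Z=0, Y=0) weight 1/6
  (X=2, Z=0, Y=1) weight 1/6
  (X=3, Z=1, Y=0) weight 1/8
  (X=3, Z=1, Y=1) weight 1/8
Group by Z:
  weight(Z=0) = 1/3
  weight(Z=1) = 1/4
Total weight = 1/3 + 1/4 = 7/12
P(Z=0 | obs) = 1/3 / 7/12 = 4/7
P(Z=1 | obs) = 1/4 / 7/12 = 3/7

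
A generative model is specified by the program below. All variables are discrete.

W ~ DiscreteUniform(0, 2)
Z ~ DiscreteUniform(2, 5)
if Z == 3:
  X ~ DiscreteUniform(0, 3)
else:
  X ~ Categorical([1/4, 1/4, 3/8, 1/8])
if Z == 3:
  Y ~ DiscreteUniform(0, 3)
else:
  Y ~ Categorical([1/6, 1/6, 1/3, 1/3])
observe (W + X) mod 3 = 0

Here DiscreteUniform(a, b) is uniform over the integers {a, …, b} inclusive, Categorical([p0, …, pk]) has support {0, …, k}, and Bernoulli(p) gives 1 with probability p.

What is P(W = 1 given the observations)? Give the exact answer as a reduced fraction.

Enumerate traces; 64 have nonzero weight after conditioning:
  (W=0, Z=2, X=0, Y=0) weight 1/288
  (W=0, Z=2, X=0, Y=1) weight 1/288
  (W=0, Z=2, X=0, Y=2) weight 1/144
  (W=0, Z=2, X=0, Y=3) weight 1/144
  (W=0, Z=2, X=3, Y=0) weight 1/576
  (W=0, Z=2, X=3, Y=1) weight 1/576
  (W=0, Z=2, X=3, Y=2) weight 1/288
  (W=0, Z=2, X=3, Y=3) weight 1/288
  (W=1, Z=2, X=2, Y=0) weight 1/192
  (W=2, Z=2, X=1, Y=0) weight 1/288
  … 54 more
Group by W:
  weight(W=0) = 13/96
  weight(W=1) = 11/96
  weight(W=2) = 1/12
Total weight = 13/96 + 11/96 + 1/12 = 1/3
P(W=0 | obs) = 13/96 / 1/3 = 13/32
P(W=1 | obs) = 11/96 / 1/3 = 11/32
P(W=2 | obs) = 1/12 / 1/3 = 1/4

P(W = 1 | obs) = 11/32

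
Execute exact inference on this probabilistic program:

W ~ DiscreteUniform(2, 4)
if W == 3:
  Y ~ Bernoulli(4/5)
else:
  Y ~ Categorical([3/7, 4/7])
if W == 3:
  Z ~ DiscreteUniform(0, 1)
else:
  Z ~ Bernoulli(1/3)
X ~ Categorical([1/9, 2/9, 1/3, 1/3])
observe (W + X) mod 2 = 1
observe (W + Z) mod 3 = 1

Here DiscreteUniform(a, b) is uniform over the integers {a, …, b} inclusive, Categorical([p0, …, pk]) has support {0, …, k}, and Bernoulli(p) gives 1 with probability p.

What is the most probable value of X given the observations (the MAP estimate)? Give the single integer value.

argmax_v P(X = v | obs) = 3

Enumerate traces; 8 have nonzero weight after conditioning:
  (W=3, Y=0, Z=1, X=0) weight 1/270
  (W=3, Y=0, Z=1, X=2) weight 1/90
  (W=3, Y=1, Z=1, X=0) weight 2/135
  (W=3, Y=1, Z=1, X=2) weight 2/45
  (W=4, Y=0, Z=0, X=1) weight 4/189
  (W=4, Y=0, Z=0, X=3) weight 2/63
  (W=4, Y=1, Z=0, X=1) weight 16/567
  (W=4, Y=1, Z=0, X=3) weight 8/189
Group by X:
  weight(X=0) = 1/54
  weight(X=1) = 4/81
  weight(X=2) = 1/18
  weight(X=3) = 2/27
Total weight = 1/54 + 4/81 + 1/18 + 2/27 = 16/81
P(X=0 | obs) = 1/54 / 16/81 = 3/32
P(X=1 | obs) = 4/81 / 16/81 = 1/4
P(X=2 | obs) = 1/18 / 16/81 = 9/32
P(X=3 | obs) = 2/27 / 16/81 = 3/8
argmax = 3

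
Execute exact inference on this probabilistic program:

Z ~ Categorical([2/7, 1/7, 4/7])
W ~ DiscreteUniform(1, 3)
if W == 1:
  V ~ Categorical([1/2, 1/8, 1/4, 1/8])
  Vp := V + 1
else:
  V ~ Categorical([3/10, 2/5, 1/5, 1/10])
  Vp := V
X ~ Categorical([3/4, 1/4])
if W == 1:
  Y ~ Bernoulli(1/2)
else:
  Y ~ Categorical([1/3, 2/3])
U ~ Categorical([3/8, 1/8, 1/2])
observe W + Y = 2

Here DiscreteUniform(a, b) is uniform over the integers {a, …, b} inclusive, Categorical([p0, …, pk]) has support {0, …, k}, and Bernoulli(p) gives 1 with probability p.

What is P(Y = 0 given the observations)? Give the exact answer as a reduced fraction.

Enumerate traces; 144 have nonzero weight after conditioning:
  (Z=0, W=1, V=0, X=0, Y=1, U=0) weight 3/448
  (Z=0, W=1, V=0, X=0, Y=1, U=1) weight 1/448
  (Z=0, W=1, V=0, X=0, Y=1, U=2) weight 1/112
  (Z=0, W=1, V=0, X=1, Y=1, U=0) weight 1/448
  (Z=0, W=1, V=0, X=1, Y=1, U=1) weight 1/1344
  (Z=0, W=1, V=0, X=1, Y=1, U=2) weight 1/336
  (Z=0, W=1, V=1, X=0, Y=1, U=0) weight 3/1792
  (Z=0, W=1, V=1, X=0, Y=1, U=1) weight 1/1792
  (Z=0, W=2, V=0, X=0, Y=0, U=0) weight 3/1120
  … 135 more
Group by Y:
  weight(Y=0) = 1/9
  weight(Y=1) = 1/6
Total weight = 1/9 + 1/6 = 5/18
P(Y=0 | obs) = 1/9 / 5/18 = 2/5
P(Y=1 | obs) = 1/6 / 5/18 = 3/5

P(Y = 0 | obs) = 2/5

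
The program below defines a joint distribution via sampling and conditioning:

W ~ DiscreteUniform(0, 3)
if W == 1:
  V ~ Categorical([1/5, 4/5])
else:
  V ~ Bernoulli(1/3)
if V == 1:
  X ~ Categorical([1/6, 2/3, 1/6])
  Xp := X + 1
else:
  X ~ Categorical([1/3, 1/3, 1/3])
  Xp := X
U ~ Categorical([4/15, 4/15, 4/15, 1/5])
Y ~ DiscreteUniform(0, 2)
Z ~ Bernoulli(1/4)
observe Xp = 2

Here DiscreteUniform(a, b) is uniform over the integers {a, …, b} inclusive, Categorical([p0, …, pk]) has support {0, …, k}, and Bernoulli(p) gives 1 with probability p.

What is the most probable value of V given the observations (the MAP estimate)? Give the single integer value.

argmax_v P(V = v | obs) = 1

Enumerate traces; 192 have nonzero weight after conditioning:
  (W=0, V=0, X=2, U=0, Y=0, Z=0) weight 1/270
  (W=0, V=0, X=2, U=0, Y=0, Z=1) weight 1/810
  (W=0, V=0, X=2, U=0, Y=1, Z=0) weight 1/270
  (W=0, V=0, X=2, U=0, Y=1, Z=1) weight 1/810
  (W=0, V=0, X=2, U=0, Y=2, Z=0) weight 1/270
  (W=0, V=0, X=2, U=0, Y=2, Z=1) weight 1/810
  (W=0, V=0, X=2, U=1, Y=0, Z=0) weight 1/270
  (W=0, V=0, X=2, U=1, Y=0, Z=1) weight 1/810
  (W=0, V=1, X=1, U=0, Y=0, Z=0) weight 1/270
  … 183 more
Group by V:
  weight(V=0) = 11/60
  weight(V=1) = 3/10
Total weight = 11/60 + 3/10 = 29/60
P(V=0 | obs) = 11/60 / 29/60 = 11/29
P(V=1 | obs) = 3/10 / 29/60 = 18/29
argmax = 1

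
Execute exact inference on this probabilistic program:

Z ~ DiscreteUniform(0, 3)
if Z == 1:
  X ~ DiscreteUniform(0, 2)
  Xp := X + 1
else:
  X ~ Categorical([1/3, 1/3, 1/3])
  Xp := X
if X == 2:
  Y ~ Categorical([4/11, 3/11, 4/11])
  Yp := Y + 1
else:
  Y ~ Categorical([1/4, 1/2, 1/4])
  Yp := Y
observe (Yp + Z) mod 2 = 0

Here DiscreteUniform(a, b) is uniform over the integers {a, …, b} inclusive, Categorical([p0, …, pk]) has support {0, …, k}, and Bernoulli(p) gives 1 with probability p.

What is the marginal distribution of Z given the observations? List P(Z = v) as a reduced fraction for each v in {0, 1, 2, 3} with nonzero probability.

P(Z=0) = 7/33, P(Z=1) = 19/66, P(Z=2) = 7/33, P(Z=3) = 19/66

Enumerate traces; 18 have nonzero weight after conditioning:
  (Z=0, X=0, Y=0) weight 1/48
  (Z=0, X=0, Y=2) weight 1/48
  (Z=0, X=1, Y=0) weight 1/48
  (Z=0, X=1, Y=2) weight 1/48
  (Z=0, X=2, Y=1) weight 1/44
  (Z=1, X=0, Y=1) weight 1/24
  (Z=1, X=1, Y=1) weight 1/24
  (Z=1, X=2, Y=0) weight 1/33
  (Z=2, X=0, Y=0) weight 1/48
  (Z=3, X=0, Y=1) weight 1/24
  … 8 more
Group by Z:
  weight(Z=0) = 7/66
  weight(Z=1) = 19/132
  weight(Z=2) = 7/66
  weight(Z=3) = 19/132
Total weight = 7/66 + 19/132 + 7/66 + 19/132 = 1/2
P(Z=0 | obs) = 7/66 / 1/2 = 7/33
P(Z=1 | obs) = 19/132 / 1/2 = 19/66
P(Z=2 | obs) = 7/66 / 1/2 = 7/33
P(Z=3 | obs) = 19/132 / 1/2 = 19/66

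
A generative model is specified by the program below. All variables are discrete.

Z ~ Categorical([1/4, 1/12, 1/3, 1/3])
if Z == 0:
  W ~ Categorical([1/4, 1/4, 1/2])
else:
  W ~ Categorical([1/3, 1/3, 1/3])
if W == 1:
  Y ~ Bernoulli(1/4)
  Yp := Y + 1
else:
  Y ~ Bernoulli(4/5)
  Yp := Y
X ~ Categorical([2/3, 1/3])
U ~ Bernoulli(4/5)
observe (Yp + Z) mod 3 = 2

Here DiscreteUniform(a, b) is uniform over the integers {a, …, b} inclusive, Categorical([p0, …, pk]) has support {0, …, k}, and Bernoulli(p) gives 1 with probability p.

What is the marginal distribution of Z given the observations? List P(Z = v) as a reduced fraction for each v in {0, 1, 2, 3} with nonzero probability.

Enumerate traces; 28 have nonzero weight after conditioning:
  (Z=0, W=1, Y=1, X=0, U=0) weight 1/480
  (Z=0, W=1, Y=1, X=0, U=1) weight 1/120
  (Z=0, W=1, Y=1, X=1, U=0) weight 1/960
  (Z=0, W=1, Y=1, X=1, U=1) weight 1/240
  (Z=1, W=0, Y=1, X=0, U=0) weight 2/675
  (Z=1, W=0, Y=1, X=0, U=1) weight 8/675
  (Z=1, W=0, Y=1, X=1, U=0) weight 1/675
  (Z=1, W=0, Y=1, X=1, U=1) weight 4/675
  (Z=2, W=0, Y=0, X=0, U=0) weight 2/675
  (Z=3, W=1, Y=1, X=0, U=0) weight 1/270
  … 18 more
Group by Z:
  weight(Z=0) = 1/64
  weight(Z=1) = 47/720
  weight(Z=2) = 2/45
  weight(Z=3) = 1/36
Total weight = 1/64 + 47/720 + 2/45 + 1/36 = 49/320
P(Z=0 | obs) = 1/64 / 49/320 = 5/49
P(Z=1 | obs) = 47/720 / 49/320 = 188/441
P(Z=2 | obs) = 2/45 / 49/320 = 128/441
P(Z=3 | obs) = 1/36 / 49/320 = 80/441

P(Z=0) = 5/49, P(Z=1) = 188/441, P(Z=2) = 128/441, P(Z=3) = 80/441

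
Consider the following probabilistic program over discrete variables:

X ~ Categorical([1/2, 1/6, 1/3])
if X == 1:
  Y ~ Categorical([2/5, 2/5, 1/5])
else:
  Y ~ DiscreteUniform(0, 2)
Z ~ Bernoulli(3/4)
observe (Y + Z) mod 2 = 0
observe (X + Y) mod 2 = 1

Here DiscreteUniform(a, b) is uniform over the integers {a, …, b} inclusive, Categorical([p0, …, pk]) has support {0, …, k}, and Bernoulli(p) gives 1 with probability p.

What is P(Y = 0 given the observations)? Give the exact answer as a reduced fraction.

P(Y = 0 | obs) = 1/14

Enumerate traces; 4 have nonzero weight after conditioning:
  (X=0, Y=1, Z=1) weight 1/8
  (X=1, Y=0, Z=0) weight 1/60
  (X=1, Y=2, Z=0) weight 1/120
  (X=2, Y=1, Z=1) weight 1/12
Group by Y:
  weight(Y=0) = 1/60
  weight(Y=1) = 5/24
  weight(Y=2) = 1/120
Total weight = 1/60 + 5/24 + 1/120 = 7/30
P(Y=0 | obs) = 1/60 / 7/30 = 1/14
P(Y=1 | obs) = 5/24 / 7/30 = 25/28
P(Y=2 | obs) = 1/120 / 7/30 = 1/28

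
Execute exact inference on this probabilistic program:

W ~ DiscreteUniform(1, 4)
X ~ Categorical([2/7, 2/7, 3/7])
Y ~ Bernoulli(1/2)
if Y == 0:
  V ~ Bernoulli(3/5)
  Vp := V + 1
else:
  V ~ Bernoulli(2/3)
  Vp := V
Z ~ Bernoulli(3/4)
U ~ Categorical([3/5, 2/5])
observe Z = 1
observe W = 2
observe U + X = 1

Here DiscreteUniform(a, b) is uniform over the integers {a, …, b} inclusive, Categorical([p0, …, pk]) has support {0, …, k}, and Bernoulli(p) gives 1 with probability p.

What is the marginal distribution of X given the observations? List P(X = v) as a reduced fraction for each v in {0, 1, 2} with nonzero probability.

Enumerate traces; 8 have nonzero weight after conditioning:
  (W=2, X=0, Y=0, V=0, Z=1, U=1) weight 3/700
  (W=2, X=0, Y=0, V=1, Z=1, U=1) weight 9/1400
  (W=2, X=0, Y=1, V=0, Z=1, U=1) weight 1/280
  (W=2, X=0, Y=1, V=1, Z=1, U=1) weight 1/140
  (W=2, X=1, Y=0, V=0, Z=1, U=0) weight 9/1400
  (W=2, X=1, Y=0, V=1, Z=1, U=0) weight 27/2800
  (W=2, X=1, Y=1, V=0, Z=1, U=0) weight 3/560
  (W=2, X=1, Y=1, V=1, Z=1, U=0) weight 3/280
Group by X:
  weight(X=0) = 3/140
  weight(X=1) = 9/280
Total weight = 3/140 + 9/280 = 3/56
P(X=0 | obs) = 3/140 / 3/56 = 2/5
P(X=1 | obs) = 9/280 / 3/56 = 3/5

P(X=0) = 2/5, P(X=1) = 3/5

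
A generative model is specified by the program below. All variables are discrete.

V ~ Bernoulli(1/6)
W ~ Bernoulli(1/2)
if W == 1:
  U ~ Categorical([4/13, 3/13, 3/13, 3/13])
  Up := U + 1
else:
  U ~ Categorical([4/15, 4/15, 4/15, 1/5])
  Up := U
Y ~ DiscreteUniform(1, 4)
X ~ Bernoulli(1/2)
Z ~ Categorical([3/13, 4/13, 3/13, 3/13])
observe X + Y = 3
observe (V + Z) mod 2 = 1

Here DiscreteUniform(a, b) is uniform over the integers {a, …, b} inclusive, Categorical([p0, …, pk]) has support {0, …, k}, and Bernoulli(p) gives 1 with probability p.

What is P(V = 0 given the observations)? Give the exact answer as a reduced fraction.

P(V = 0 | obs) = 35/41

Enumerate traces; 64 have nonzero weight after conditioning:
  (V=0, W=0, U=0, Y=2, X=1, Z=1) weight 1/234
  (V=0, W=0, U=0, Y=2, X=1, Z=3) weight 1/312
  (V=0, W=0, U=0, Y=3, X=0, Z=1) weight 1/234
  (V=0, W=0, U=0, Y=3, X=0, Z=3) weight 1/312
  (V=0, W=0, U=1, Y=2, X=1, Z=1) weight 1/234
  (V=0, W=0, U=1, Y=2, X=1, Z=3) weight 1/312
  (V=0, W=0, U=1, Y=3, X=0, Z=1) weight 1/234
  (V=0, W=0, U=1, Y=3, X=0, Z=3) weight 1/312
  (V=1, W=0, U=0, Y=2, X=1, Z=0) weight 1/1560
  … 55 more
Group by V:
  weight(V=0) = 35/312
  weight(V=1) = 1/52
Total weight = 35/312 + 1/52 = 41/312
P(V=0 | obs) = 35/312 / 41/312 = 35/41
P(V=1 | obs) = 1/52 / 41/312 = 6/41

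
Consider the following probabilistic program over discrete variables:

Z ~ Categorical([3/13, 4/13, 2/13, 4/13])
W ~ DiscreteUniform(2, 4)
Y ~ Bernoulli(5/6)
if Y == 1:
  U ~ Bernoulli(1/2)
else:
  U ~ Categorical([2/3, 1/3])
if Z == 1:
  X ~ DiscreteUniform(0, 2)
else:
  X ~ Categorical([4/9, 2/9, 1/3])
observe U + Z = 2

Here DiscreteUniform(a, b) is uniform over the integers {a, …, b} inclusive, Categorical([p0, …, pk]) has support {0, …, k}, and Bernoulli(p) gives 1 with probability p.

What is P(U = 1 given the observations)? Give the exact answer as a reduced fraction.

P(U = 1 | obs) = 34/53

Enumerate traces; 36 have nonzero weight after conditioning:
  (Z=1, W=2, Y=0, U=1, X=0) weight 2/1053
  (Z=1, W=2, Y=0, U=1, X=1) weight 2/1053
  (Z=1, W=2, Y=0, U=1, X=2) weight 2/1053
  (Z=1, W=2, Y=1, U=1, X=0) weight 5/351
  (Z=1, W=2, Y=1, U=1, X=1) weight 5/351
  (Z=1, W=2, Y=1, U=1, X=2) weight 5/351
  (Z=1, W=3, Y=0, U=1, X=0) weight 2/1053
  (Z=1, W=3, Y=0, U=1, X=1) weight 2/1053
  (Z=2, W=2, Y=0, U=0, X=0) weight 8/3159
  … 27 more
Group by U:
  weight(U=0) = 19/234
  weight(U=1) = 17/117
Total weight = 19/234 + 17/117 = 53/234
P(U=0 | obs) = 19/234 / 53/234 = 19/53
P(U=1 | obs) = 17/117 / 53/234 = 34/53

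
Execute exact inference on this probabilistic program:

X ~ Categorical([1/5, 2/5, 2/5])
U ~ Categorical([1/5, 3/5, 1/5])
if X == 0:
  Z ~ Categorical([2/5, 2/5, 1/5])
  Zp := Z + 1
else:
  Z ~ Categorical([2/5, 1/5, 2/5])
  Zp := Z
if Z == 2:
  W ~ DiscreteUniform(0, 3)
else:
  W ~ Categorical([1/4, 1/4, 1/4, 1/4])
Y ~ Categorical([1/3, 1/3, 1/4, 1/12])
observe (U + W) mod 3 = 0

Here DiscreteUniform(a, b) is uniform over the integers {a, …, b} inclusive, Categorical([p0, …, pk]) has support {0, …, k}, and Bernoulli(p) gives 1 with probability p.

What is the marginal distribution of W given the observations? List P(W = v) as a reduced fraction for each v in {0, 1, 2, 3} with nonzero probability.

P(W=0) = 1/6, P(W=1) = 1/6, P(W=2) = 1/2, P(W=3) = 1/6

Enumerate traces; 144 have nonzero weight after conditioning:
  (X=0, U=0, Z=0, W=0, Y=0) weight 1/750
  (X=0, U=0, Z=0, W=0, Y=1) weight 1/750
  (X=0, U=0, Z=0, W=0, Y=2) weight 1/1000
  (X=0, U=0, Z=0, W=0, Y=3) weight 1/3000
  (X=0, U=0, Z=0, W=3, Y=0) weight 1/750
  (X=0, U=0, Z=0, W=3, Y=1) weight 1/750
  (X=0, U=0, Z=0, W=3, Y=2) weight 1/1000
  (X=0, U=0, Z=0, W=3, Y=3) weight 1/3000
  (X=0, U=1, Z=0, W=2, Y=0) weight 1/250
  (X=0, U=2, Z=0, W=1, Y=0) weight 1/750
  … 134 more
Group by W:
  weight(W=0) = 1/20
  weight(W=1) = 1/20
  weight(W=2) = 3/20
  weight(W=3) = 1/20
Total weight = 1/20 + 1/20 + 3/20 + 1/20 = 3/10
P(W=0 | obs) = 1/20 / 3/10 = 1/6
P(W=1 | obs) = 1/20 / 3/10 = 1/6
P(W=2 | obs) = 3/20 / 3/10 = 1/2
P(W=3 | obs) = 1/20 / 3/10 = 1/6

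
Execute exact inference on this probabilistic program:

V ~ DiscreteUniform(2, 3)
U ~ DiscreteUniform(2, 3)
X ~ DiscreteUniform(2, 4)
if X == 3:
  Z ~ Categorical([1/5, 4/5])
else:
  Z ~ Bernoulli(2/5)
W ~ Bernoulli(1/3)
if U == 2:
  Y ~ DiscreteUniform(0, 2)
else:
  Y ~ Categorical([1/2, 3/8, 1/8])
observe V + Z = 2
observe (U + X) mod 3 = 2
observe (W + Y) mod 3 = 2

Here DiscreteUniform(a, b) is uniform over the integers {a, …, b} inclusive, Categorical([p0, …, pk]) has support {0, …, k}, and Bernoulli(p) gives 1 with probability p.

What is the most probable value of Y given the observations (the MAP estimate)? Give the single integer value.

Enumerate traces; 4 have nonzero weight after conditioning:
  (V=2, U=2, X=3, Z=0, W=0, Y=2) weight 1/270
  (V=2, U=2, X=3, Z=0, W=1, Y=1) weight 1/540
  (V=2, U=3, X=2, Z=0, W=0, Y=2) weight 1/240
  (V=2, U=3, X=2, Z=0, W=1, Y=1) weight 1/160
Group by Y:
  weight(Y=1) = 7/864
  weight(Y=2) = 17/2160
Total weight = 7/864 + 17/2160 = 23/1440
P(Y=1 | obs) = 7/864 / 23/1440 = 35/69
P(Y=2 | obs) = 17/2160 / 23/1440 = 34/69
argmax = 1

argmax_v P(Y = v | obs) = 1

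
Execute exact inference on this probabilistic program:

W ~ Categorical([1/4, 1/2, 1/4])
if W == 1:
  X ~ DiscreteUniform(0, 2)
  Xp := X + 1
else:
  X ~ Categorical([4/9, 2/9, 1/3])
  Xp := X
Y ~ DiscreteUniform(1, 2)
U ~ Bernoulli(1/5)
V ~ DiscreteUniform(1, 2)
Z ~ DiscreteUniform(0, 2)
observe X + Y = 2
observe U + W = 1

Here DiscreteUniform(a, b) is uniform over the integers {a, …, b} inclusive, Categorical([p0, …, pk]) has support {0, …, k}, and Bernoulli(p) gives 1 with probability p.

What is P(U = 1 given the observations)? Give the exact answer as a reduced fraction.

P(U = 1 | obs) = 1/9

Enumerate traces; 24 have nonzero weight after conditioning:
  (W=0, X=0, Y=2, U=1, V=1, Z=0) weight 1/540
  (W=0, X=0, Y=2, U=1, V=1, Z=1) weight 1/540
  (W=0, X=0, Y=2, U=1, V=1, Z=2) weight 1/540
  (W=0, X=0, Y=2, U=1, V=2, Z=0) weight 1/540
  (W=0, X=0, Y=2, U=1, V=2, Z=1) weight 1/540
  (W=0, X=0, Y=2, U=1, V=2, Z=2) weight 1/540
  (W=0, X=1, Y=1, U=1, V=1, Z=0) weight 1/1080
  (W=0, X=1, Y=1, U=1, V=1, Z=1) weight 1/1080
  (W=1, X=0, Y=2, U=0, V=1, Z=0) weight 1/90
  … 15 more
Group by U:
  weight(U=0) = 2/15
  weight(U=1) = 1/60
Total weight = 2/15 + 1/60 = 3/20
P(U=0 | obs) = 2/15 / 3/20 = 8/9
P(U=1 | obs) = 1/60 / 3/20 = 1/9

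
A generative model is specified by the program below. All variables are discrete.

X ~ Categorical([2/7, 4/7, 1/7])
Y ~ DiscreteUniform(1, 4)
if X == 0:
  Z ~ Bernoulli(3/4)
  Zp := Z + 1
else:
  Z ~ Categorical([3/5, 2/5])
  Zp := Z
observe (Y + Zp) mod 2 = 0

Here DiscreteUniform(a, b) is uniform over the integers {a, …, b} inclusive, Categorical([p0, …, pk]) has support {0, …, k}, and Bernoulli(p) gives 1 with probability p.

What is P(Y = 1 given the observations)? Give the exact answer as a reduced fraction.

P(Y = 1 | obs) = 5/28

Enumerate traces; 12 have nonzero weight after conditioning:
  (X=0, Y=1, Z=0) weight 1/56
  (X=0, Y=2, Z=1) weight 3/56
  (X=0, Y=3, Z=0) weight 1/56
  (X=0, Y=4, Z=1) weight 3/56
  (X=1, Y=1, Z=1) weight 2/35
  (X=1, Y=2, Z=0) weight 3/35
  (X=1, Y=3, Z=1) weight 2/35
  (X=1, Y=4, Z=0) weight 3/35
  … 4 more
Group by Y:
  weight(Y=1) = 5/56
  weight(Y=2) = 9/56
  weight(Y=3) = 5/56
  weight(Y=4) = 9/56
Total weight = 5/56 + 9/56 + 5/56 + 9/56 = 1/2
P(Y=1 | obs) = 5/56 / 1/2 = 5/28
P(Y=2 | obs) = 9/56 / 1/2 = 9/28
P(Y=3 | obs) = 5/56 / 1/2 = 5/28
P(Y=4 | obs) = 9/56 / 1/2 = 9/28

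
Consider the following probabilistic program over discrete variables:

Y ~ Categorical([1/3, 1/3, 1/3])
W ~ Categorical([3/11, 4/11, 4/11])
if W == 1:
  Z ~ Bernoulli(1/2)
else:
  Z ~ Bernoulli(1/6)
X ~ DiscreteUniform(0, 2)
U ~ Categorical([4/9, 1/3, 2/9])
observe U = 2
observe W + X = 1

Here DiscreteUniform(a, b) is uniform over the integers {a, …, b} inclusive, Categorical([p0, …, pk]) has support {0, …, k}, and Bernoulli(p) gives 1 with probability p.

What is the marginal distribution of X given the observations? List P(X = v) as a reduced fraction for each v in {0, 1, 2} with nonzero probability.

Enumerate traces; 12 have nonzero weight after conditioning:
  (Y=0, W=0, Z=0, X=1, U=2) weight 5/891
  (Y=0, W=0, Z=1, X=1, U=2) weight 1/891
  (Y=0, W=1, Z=0, X=0, U=2) weight 4/891
  (Y=0, W=1, Z=1, X=0, U=2) weight 4/891
  (Y=1, W=0, Z=0, X=1, U=2) weight 5/891
  (Y=1, W=0, Z=1, X=1, U=2) weight 1/891
  (Y=1, W=1, Z=0, X=0, U=2) weight 4/891
  (Y=1, W=1, Z=1, X=0, U=2) weight 4/891
  … 4 more
Group by X:
  weight(X=0) = 8/297
  weight(X=1) = 2/99
Total weight = 8/297 + 2/99 = 14/297
P(X=0 | obs) = 8/297 / 14/297 = 4/7
P(X=1 | obs) = 2/99 / 14/297 = 3/7

P(X=0) = 4/7, P(X=1) = 3/7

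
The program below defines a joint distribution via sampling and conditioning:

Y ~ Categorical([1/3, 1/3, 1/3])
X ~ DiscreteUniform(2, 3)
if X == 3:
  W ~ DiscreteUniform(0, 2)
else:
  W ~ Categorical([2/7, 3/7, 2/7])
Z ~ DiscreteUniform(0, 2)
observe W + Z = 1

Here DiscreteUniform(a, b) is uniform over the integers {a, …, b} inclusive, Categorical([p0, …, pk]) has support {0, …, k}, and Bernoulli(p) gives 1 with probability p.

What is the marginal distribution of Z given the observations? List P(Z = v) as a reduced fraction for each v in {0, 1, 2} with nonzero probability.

Enumerate traces; 12 have nonzero weight after conditioning:
  (Y=0, X=2, W=0, Z=1) weight 1/63
  (Y=0, X=2, W=1, Z=0) weight 1/42
  (Y=0, X=3, W=0, Z=1) weight 1/54
  (Y=0, X=3, W=1, Z=0) weight 1/54
  (Y=1, X=2, W=0, Z=1) weight 1/63
  (Y=1, X=2, W=1, Z=0) weight 1/42
  (Y=1, X=3, W=0, Z=1) weight 1/54
  (Y=1, X=3, W=1, Z=0) weight 1/54
  … 4 more
Group by Z:
  weight(Z=0) = 8/63
  weight(Z=1) = 13/126
Total weight = 8/63 + 13/126 = 29/126
P(Z=0 | obs) = 8/63 / 29/126 = 16/29
P(Z=1 | obs) = 13/126 / 29/126 = 13/29

P(Z=0) = 16/29, P(Z=1) = 13/29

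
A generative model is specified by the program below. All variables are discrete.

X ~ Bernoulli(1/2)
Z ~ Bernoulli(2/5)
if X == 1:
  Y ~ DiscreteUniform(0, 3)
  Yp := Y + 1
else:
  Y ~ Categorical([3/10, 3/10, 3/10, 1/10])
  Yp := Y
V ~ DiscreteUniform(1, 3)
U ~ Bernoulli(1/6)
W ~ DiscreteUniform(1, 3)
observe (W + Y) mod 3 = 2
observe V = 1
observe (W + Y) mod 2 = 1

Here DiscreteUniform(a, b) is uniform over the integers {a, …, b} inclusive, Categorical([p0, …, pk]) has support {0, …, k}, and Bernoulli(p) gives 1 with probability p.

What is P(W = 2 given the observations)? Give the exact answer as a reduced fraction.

P(W = 2 | obs) = 7/18

Enumerate traces; 16 have nonzero weight after conditioning:
  (X=0, Z=0, Y=2, V=1, U=0, W=3) weight 1/120
  (X=0, Z=0, Y=2, V=1, U=1, W=3) weight 1/600
  (X=0, Z=0, Y=3, V=1, U=0, W=2) weight 1/360
  (X=0, Z=0, Y=3, V=1, U=1, W=2) weight 1/1800
  (X=0, Z=1, Y=2, V=1, U=0, W=3) weight 1/180
  (X=0, Z=1, Y=2, V=1, U=1, W=3) weight 1/900
  (X=0, Z=1, Y=3, V=1, U=0, W=2) weight 1/540
  (X=0, Z=1, Y=3, V=1, U=1, W=2) weight 1/2700
  … 8 more
Group by W:
  weight(W=2) = 7/360
  weight(W=3) = 11/360
Total weight = 7/360 + 11/360 = 1/20
P(W=2 | obs) = 7/360 / 1/20 = 7/18
P(W=3 | obs) = 11/360 / 1/20 = 11/18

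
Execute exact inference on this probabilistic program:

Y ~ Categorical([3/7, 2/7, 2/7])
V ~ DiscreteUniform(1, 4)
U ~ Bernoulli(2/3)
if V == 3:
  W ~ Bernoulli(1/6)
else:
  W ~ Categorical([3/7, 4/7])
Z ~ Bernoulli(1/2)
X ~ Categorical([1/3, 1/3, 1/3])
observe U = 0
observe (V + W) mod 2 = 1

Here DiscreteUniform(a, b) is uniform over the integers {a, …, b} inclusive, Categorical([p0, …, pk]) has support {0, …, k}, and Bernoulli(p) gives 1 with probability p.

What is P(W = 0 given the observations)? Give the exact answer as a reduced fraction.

Enumerate traces; 72 have nonzero weight after conditioning:
  (Y=0, V=1, U=0, W=0, Z=0, X=0) weight 1/392
  (Y=0, V=1, U=0, W=0, Z=0, X=1) weight 1/392
  (Y=0, V=1, U=0, W=0, Z=0, X=2) weight 1/392
  (Y=0, V=1, U=0, W=0, Z=1, X=0) weight 1/392
  (Y=0, V=1, U=0, W=0, Z=1, X=1) weight 1/392
  (Y=0, V=1, U=0, W=0, Z=1, X=2) weight 1/392
  (Y=0, V=2, U=0, W=1, Z=0, X=0) weight 1/294
  (Y=0, V=2, U=0, W=1, Z=0, X=1) weight 1/294
  … 64 more
Group by W:
  weight(W=0) = 53/504
  weight(W=1) = 2/21
Total weight = 53/504 + 2/21 = 101/504
P(W=0 | obs) = 53/504 / 101/504 = 53/101
P(W=1 | obs) = 2/21 / 101/504 = 48/101

P(W = 0 | obs) = 53/101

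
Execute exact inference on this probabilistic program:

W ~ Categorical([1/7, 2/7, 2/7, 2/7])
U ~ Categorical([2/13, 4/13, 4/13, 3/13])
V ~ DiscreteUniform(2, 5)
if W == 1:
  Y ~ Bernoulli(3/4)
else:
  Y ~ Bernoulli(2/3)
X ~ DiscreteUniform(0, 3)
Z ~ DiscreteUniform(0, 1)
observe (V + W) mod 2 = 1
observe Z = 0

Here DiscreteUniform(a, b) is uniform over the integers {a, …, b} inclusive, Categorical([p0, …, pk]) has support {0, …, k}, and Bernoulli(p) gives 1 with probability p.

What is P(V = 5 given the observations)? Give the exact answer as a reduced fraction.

P(V = 5 | obs) = 3/14

Enumerate traces; 256 have nonzero weight after conditioning:
  (W=0, U=0, V=3, Y=0, X=0, Z=0) weight 1/4368
  (W=0, U=0, V=3, Y=0, X=1, Z=0) weight 1/4368
  (W=0, U=0, V=3, Y=0, X=2, Z=0) weight 1/4368
  (W=0, U=0, V=3, Y=0, X=3, Z=0) weight 1/4368
  (W=0, U=0, V=3, Y=1, X=0, Z=0) weight 1/2184
  (W=0, U=0, V=3, Y=1, X=1, Z=0) weight 1/2184
  (W=0, U=0, V=3, Y=1, X=2, Z=0) weight 1/2184
  (W=0, U=0, V=3, Y=1, X=3, Z=0) weight 1/2184
  (W=0, U=0, V=5, Y=0, X=0, Z=0) weight 1/4368
  (W=1, U=0, V=2, Y=0, X=0, Z=0) weight 1/2912
  … 246 more
Group by V:
  weight(V=2) = 1/14
  weight(V=3) = 3/56
  weight(V=4) = 1/14
  weight(V=5) = 3/56
Total weight = 1/14 + 3/56 + 1/14 + 3/56 = 1/4
P(V=2 | obs) = 1/14 / 1/4 = 2/7
P(V=3 | obs) = 3/56 / 1/4 = 3/14
P(V=4 | obs) = 1/14 / 1/4 = 2/7
P(V=5 | obs) = 3/56 / 1/4 = 3/14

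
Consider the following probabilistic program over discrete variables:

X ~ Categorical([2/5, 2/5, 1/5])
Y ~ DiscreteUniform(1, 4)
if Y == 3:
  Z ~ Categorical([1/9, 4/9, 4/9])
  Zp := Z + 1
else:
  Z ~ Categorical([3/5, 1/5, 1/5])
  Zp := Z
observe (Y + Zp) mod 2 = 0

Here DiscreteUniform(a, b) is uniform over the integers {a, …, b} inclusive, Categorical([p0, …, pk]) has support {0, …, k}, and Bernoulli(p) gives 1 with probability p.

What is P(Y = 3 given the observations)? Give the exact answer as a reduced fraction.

Enumerate traces; 21 have nonzero weight after conditioning:
  (X=0, Y=1, Z=1) weight 1/50
  (X=0, Y=2, Z=0) weight 3/50
  (X=0, Y=2, Z=2) weight 1/50
  (X=0, Y=3, Z=0) weight 1/90
  (X=0, Y=3, Z=2) weight 2/45
  (X=0, Y=4, Z=0) weight 3/50
  (X=0, Y=4, Z=2) weight 1/50
  (X=1, Y=1, Z=1) weight 1/50
  … 13 more
Group by Y:
  weight(Y=1) = 1/20
  weight(Y=2) = 1/5
  weight(Y=3) = 5/36
  weight(Y=4) = 1/5
Total weight = 1/20 + 1/5 + 5/36 + 1/5 = 53/90
P(Y=1 | obs) = 1/20 / 53/90 = 9/106
P(Y=2 | obs) = 1/5 / 53/90 = 18/53
P(Y=3 | obs) = 5/36 / 53/90 = 25/106
P(Y=4 | obs) = 1/5 / 53/90 = 18/53

P(Y = 3 | obs) = 25/106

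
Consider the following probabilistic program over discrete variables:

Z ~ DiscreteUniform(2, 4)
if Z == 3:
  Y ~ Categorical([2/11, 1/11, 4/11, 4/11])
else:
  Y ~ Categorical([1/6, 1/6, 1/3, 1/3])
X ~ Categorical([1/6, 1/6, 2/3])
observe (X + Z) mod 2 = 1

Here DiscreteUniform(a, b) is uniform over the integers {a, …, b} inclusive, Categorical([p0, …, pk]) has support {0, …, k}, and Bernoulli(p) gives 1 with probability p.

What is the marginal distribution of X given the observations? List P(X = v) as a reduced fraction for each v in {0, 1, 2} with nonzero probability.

P(X=0) = 1/7, P(X=1) = 2/7, P(X=2) = 4/7

Enumerate traces; 16 have nonzero weight after conditioning:
  (Z=2, Y=0, X=1) weight 1/108
  (Z=2, Y=1, X=1) weight 1/108
  (Z=2, Y=2, X=1) weight 1/54
  (Z=2, Y=3, X=1) weight 1/54
  (Z=3, Y=0, X=0) weight 1/99
  (Z=3, Y=0, X=2) weight 4/99
  (Z=3, Y=1, X=0) weight 1/198
  (Z=3, Y=1, X=2) weight 2/99
  … 8 more
Group by X:
  weight(X=0) = 1/18
  weight(X=1) = 1/9
  weight(X=2) = 2/9
Total weight = 1/18 + 1/9 + 2/9 = 7/18
P(X=0 | obs) = 1/18 / 7/18 = 1/7
P(X=1 | obs) = 1/9 / 7/18 = 2/7
P(X=2 | obs) = 2/9 / 7/18 = 4/7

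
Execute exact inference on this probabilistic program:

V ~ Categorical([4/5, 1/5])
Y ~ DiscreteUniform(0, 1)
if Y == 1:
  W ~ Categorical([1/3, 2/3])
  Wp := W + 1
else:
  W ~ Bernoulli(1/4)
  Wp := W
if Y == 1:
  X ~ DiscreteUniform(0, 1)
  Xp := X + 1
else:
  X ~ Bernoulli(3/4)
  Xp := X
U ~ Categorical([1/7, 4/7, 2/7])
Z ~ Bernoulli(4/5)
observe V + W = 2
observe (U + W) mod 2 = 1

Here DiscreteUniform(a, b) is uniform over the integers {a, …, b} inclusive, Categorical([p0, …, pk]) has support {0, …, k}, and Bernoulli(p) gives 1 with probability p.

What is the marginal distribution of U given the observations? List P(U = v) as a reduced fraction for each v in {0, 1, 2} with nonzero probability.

P(U=0) = 1/3, P(U=2) = 2/3

Enumerate traces; 16 have nonzero weight after conditioning:
  (V=1, Y=0, W=1, X=0, U=0, Z=0) weight 1/5600
  (V=1, Y=0, W=1, X=0, U=0, Z=1) weight 1/1400
  (V=1, Y=0, W=1, X=0, U=2, Z=0) weight 1/2800
  (V=1, Y=0, W=1, X=0, U=2, Z=1) weight 1/700
  (V=1, Y=0, W=1, X=1, U=0, Z=0) weight 3/5600
  (V=1, Y=0, W=1, X=1, U=0, Z=1) weight 3/1400
  (V=1, Y=0, W=1, X=1, U=2, Z=0) weight 3/2800
  (V=1, Y=0, W=1, X=1, U=2, Z=1) weight 3/700
  … 8 more
Group by U:
  weight(U=0) = 11/840
  weight(U=2) = 11/420
Total weight = 11/840 + 11/420 = 11/280
P(U=0 | obs) = 11/840 / 11/280 = 1/3
P(U=2 | obs) = 11/420 / 11/280 = 2/3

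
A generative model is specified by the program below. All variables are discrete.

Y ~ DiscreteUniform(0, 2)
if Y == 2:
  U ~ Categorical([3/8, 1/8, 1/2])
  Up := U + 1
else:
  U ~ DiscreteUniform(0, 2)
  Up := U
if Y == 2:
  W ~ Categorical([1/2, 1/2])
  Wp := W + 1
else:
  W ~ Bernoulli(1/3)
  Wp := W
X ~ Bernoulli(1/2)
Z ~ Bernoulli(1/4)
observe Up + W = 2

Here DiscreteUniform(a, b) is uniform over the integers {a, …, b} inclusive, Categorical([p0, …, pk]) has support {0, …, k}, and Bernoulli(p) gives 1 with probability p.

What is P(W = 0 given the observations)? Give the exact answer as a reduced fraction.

P(W = 0 | obs) = 73/132

Enumerate traces; 24 have nonzero weight after conditioning:
  (Y=0, U=1, W=1, X=0, Z=0) weight 1/72
  (Y=0, U=1, W=1, X=0, Z=1) weight 1/216
  (Y=0, U=1, W=1, X=1, Z=0) weight 1/72
  (Y=0, U=1, W=1, X=1, Z=1) weight 1/216
  (Y=0, U=2, W=0, X=0, Z=0) weight 1/36
  (Y=0, U=2, W=0, X=0, Z=1) weight 1/108
  (Y=0, U=2, W=0, X=1, Z=0) weight 1/36
  (Y=0, U=2, W=0, X=1, Z=1) weight 1/108
  … 16 more
Group by W:
  weight(W=0) = 73/432
  weight(W=1) = 59/432
Total weight = 73/432 + 59/432 = 11/36
P(W=0 | obs) = 73/432 / 11/36 = 73/132
P(W=1 | obs) = 59/432 / 11/36 = 59/132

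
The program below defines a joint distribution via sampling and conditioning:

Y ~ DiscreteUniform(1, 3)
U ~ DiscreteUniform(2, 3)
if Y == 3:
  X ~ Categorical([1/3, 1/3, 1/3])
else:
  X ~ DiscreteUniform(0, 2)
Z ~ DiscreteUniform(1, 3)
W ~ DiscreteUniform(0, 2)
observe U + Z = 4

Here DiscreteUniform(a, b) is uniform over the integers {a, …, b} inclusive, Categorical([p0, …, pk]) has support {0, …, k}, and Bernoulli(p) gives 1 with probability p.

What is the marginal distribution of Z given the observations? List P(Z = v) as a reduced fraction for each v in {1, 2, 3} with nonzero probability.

P(Z=1) = 1/2, P(Z=2) = 1/2

Enumerate traces; 54 have nonzero weight after conditioning:
  (Y=1, U=2, X=0, Z=2, W=0) weight 1/162
  (Y=1, U=2, X=0, Z=2, W=1) weight 1/162
  (Y=1, U=2, X=0, Z=2, W=2) weight 1/162
  (Y=1, U=2, X=1, Z=2, W=0) weight 1/162
  (Y=1, U=2, X=1, Z=2, W=1) weight 1/162
  (Y=1, U=2, X=1, Z=2, W=2) weight 1/162
  (Y=1, U=2, X=2, Z=2, W=0) weight 1/162
  (Y=1, U=2, X=2, Z=2, W=1) weight 1/162
  (Y=1, U=3, X=0, Z=1, W=0) weight 1/162
  … 45 more
Group by Z:
  weight(Z=1) = 1/6
  weight(Z=2) = 1/6
Total weight = 1/6 + 1/6 = 1/3
P(Z=1 | obs) = 1/6 / 1/3 = 1/2
P(Z=2 | obs) = 1/6 / 1/3 = 1/2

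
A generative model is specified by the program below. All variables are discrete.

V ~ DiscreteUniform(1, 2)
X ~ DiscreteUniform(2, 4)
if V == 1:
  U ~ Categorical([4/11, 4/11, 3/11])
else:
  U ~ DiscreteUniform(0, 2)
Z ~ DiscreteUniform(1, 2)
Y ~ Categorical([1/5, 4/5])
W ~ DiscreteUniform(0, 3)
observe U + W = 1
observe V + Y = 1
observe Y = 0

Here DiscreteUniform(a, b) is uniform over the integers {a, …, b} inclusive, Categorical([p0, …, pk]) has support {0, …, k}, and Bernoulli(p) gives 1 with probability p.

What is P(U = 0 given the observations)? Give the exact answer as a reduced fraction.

P(U = 0 | obs) = 1/2

Enumerate traces; 12 have nonzero weight after conditioning:
  (V=1, X=2, U=0, Z=1, Y=0, W=1) weight 1/660
  (V=1, X=2, U=0, Z=2, Y=0, W=1) weight 1/660
  (V=1, X=2, U=1, Z=1, Y=0, W=0) weight 1/660
  (V=1, X=2, U=1, Z=2, Y=0, W=0) weight 1/660
  (V=1, X=3, U=0, Z=1, Y=0, W=1) weight 1/660
  (V=1, X=3, U=0, Z=2, Y=0, W=1) weight 1/660
  (V=1, X=3, U=1, Z=1, Y=0, W=0) weight 1/660
  (V=1, X=3, U=1, Z=2, Y=0, W=0) weight 1/660
  … 4 more
Group by U:
  weight(U=0) = 1/110
  weight(U=1) = 1/110
Total weight = 1/110 + 1/110 = 1/55
P(U=0 | obs) = 1/110 / 1/55 = 1/2
P(U=1 | obs) = 1/110 / 1/55 = 1/2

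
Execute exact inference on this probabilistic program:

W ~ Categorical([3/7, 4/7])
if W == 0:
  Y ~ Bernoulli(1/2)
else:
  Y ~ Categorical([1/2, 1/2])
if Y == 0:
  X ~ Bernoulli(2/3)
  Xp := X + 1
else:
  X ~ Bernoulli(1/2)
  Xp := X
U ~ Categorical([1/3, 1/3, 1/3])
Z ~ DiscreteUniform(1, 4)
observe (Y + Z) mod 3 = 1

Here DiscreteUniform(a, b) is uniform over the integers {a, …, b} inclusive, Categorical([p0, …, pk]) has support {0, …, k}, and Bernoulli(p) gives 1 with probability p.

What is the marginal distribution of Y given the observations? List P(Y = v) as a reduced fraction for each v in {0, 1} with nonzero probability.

P(Y=0) = 2/3, P(Y=1) = 1/3

Enumerate traces; 36 have nonzero weight after conditioning:
  (W=0, Y=0, X=0, U=0, Z=1) weight 1/168
  (W=0, Y=0, X=0, U=0, Z=4) weight 1/168
  (W=0, Y=0, X=0, U=1, Z=1) weight 1/168
  (W=0, Y=0, X=0, U=1, Z=4) weight 1/168
  (W=0, Y=0, X=0, U=2, Z=1) weight 1/168
  (W=0, Y=0, X=0, U=2, Z=4) weight 1/168
  (W=0, Y=0, X=1, U=0, Z=1) weight 1/84
  (W=0, Y=0, X=1, U=0, Z=4) weight 1/84
  (W=0, Y=1, X=0, U=0, Z=3) weight 1/112
  … 27 more
Group by Y:
  weight(Y=0) = 1/4
  weight(Y=1) = 1/8
Total weight = 1/4 + 1/8 = 3/8
P(Y=0 | obs) = 1/4 / 3/8 = 2/3
P(Y=1 | obs) = 1/8 / 3/8 = 1/3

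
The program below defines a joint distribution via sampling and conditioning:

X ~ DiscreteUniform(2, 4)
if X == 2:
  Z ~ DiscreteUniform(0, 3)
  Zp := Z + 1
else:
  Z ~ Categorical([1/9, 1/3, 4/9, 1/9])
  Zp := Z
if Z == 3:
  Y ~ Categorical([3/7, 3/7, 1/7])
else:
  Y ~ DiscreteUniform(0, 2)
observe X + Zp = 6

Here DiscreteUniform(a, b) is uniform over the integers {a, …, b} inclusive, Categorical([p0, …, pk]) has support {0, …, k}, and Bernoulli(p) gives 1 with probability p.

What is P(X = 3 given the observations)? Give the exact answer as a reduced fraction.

Enumerate traces; 9 have nonzero weight after conditioning:
  (X=2, Z=3, Y=0) weight 1/28
  (X=2, Z=3, Y=1) weight 1/28
  (X=2, Z=3, Y=2) weight 1/84
  (X=3, Z=3, Y=0) weight 1/63
  (X=3, Z=3, Y=1) weight 1/63
  (X=3, Z=3, Y=2) weight 1/189
  (X=4, Z=2, Y=0) weight 4/81
  (X=4, Z=2, Y=1) weight 4/81
  … 1 more
Group by X:
  weight(X=2) = 1/12
  weight(X=3) = 1/27
  weight(X=4) = 4/27
Total weight = 1/12 + 1/27 + 4/27 = 29/108
P(X=2 | obs) = 1/12 / 29/108 = 9/29
P(X=3 | obs) = 1/27 / 29/108 = 4/29
P(X=4 | obs) = 4/27 / 29/108 = 16/29

P(X = 3 | obs) = 4/29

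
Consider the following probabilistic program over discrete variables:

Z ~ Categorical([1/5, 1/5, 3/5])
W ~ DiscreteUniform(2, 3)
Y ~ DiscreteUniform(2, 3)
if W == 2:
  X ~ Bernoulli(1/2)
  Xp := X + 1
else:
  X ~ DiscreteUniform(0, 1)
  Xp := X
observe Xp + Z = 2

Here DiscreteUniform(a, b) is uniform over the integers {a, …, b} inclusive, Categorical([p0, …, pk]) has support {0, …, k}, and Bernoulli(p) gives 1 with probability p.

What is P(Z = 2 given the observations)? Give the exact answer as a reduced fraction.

P(Z = 2 | obs) = 1/2

Enumerate traces; 8 have nonzero weight after conditioning:
  (Z=0, W=2, Y=2, X=1) weight 1/40
  (Z=0, W=2, Y=3, X=1) weight 1/40
  (Z=1, W=2, Y=2, X=0) weight 1/40
  (Z=1, W=2, Y=3, X=0) weight 1/40
  (Z=1, W=3, Y=2, X=1) weight 1/40
  (Z=1, W=3, Y=3, X=1) weight 1/40
  (Z=2, W=3, Y=2, X=0) weight 3/40
  (Z=2, W=3, Y=3, X=0) weight 3/40
Group by Z:
  weight(Z=0) = 1/20
  weight(Z=1) = 1/10
  weight(Z=2) = 3/20
Total weight = 1/20 + 1/10 + 3/20 = 3/10
P(Z=0 | obs) = 1/20 / 3/10 = 1/6
P(Z=1 | obs) = 1/10 / 3/10 = 1/3
P(Z=2 | obs) = 3/20 / 3/10 = 1/2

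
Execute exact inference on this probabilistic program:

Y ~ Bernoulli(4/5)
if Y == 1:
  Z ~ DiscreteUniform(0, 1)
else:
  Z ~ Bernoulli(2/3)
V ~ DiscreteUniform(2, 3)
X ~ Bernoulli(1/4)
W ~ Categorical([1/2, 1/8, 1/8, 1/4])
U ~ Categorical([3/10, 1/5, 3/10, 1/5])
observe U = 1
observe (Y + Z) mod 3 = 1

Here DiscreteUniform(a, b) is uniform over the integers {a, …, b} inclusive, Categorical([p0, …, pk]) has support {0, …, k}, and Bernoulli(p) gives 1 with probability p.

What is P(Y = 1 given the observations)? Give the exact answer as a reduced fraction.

Enumerate traces; 32 have nonzero weight after conditioning:
  (Y=0, Z=1, V=2, X=0, W=0, U=1) weight 1/200
  (Y=0, Z=1, V=2, X=0, W=1, U=1) weight 1/800
  (Y=0, Z=1, V=2, X=0, W=2, U=1) weight 1/800
  (Y=0, Z=1, V=2, X=0, W=3, U=1) weight 1/400
  (Y=0, Z=1, V=2, X=1, W=0, U=1) weight 1/600
  (Y=0, Z=1, V=2, X=1, W=1, U=1) weight 1/2400
  (Y=0, Z=1, V=2, X=1, W=2, U=1) weight 1/2400
  (Y=0, Z=1, V=2, X=1, W=3, U=1) weight 1/1200
  (Y=1, Z=0, V=2, X=0, W=0, U=1) weight 3/200
  … 23 more
Group by Y:
  weight(Y=0) = 2/75
  weight(Y=1) = 2/25
Total weight = 2/75 + 2/25 = 8/75
P(Y=0 | obs) = 2/75 / 8/75 = 1/4
P(Y=1 | obs) = 2/25 / 8/75 = 3/4

P(Y = 1 | obs) = 3/4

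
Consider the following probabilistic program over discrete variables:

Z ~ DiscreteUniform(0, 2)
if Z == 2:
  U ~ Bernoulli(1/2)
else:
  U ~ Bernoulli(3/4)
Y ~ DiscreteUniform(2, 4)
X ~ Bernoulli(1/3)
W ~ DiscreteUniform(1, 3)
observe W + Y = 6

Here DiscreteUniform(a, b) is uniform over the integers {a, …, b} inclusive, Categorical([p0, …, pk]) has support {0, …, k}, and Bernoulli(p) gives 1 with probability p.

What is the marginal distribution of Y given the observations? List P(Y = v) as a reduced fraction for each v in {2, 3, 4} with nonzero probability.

P(Y=3) = 1/2, P(Y=4) = 1/2

Enumerate traces; 24 have nonzero weight after conditioning:
  (Z=0, U=0, Y=3, X=0, W=3) weight 1/162
  (Z=0, U=0, Y=3, X=1, W=3) weight 1/324
  (Z=0, U=0, Y=4, X=0, W=2) weight 1/162
  (Z=0, U=0, Y=4, X=1, W=2) weight 1/324
  (Z=0, U=1, Y=3, X=0, W=3) weight 1/54
  (Z=0, U=1, Y=3, X=1, W=3) weight 1/108
  (Z=0, U=1, Y=4, X=0, W=2) weight 1/54
  (Z=0, U=1, Y=4, X=1, W=2) weight 1/108
  … 16 more
Group by Y:
  weight(Y=3) = 1/9
  weight(Y=4) = 1/9
Total weight = 1/9 + 1/9 = 2/9
P(Y=3 | obs) = 1/9 / 2/9 = 1/2
P(Y=4 | obs) = 1/9 / 2/9 = 1/2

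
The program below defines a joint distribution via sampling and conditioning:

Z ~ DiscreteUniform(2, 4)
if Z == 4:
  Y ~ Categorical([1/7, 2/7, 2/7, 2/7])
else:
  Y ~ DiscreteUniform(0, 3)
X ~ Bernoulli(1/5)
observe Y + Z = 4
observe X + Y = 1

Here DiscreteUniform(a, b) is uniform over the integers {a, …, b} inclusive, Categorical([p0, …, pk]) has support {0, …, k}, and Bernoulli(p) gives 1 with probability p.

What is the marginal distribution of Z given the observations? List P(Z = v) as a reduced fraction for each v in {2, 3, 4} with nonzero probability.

P(Z=3) = 7/8, P(Z=4) = 1/8

Enumerate traces; 2 have nonzero weight after conditioning:
  (Z=3, Y=1, X=0) weight 1/15
  (Z=4, Y=0, X=1) weight 1/105
Group by Z:
  weight(Z=3) = 1/15
  weight(Z=4) = 1/105
Total weight = 1/15 + 1/105 = 8/105
P(Z=3 | obs) = 1/15 / 8/105 = 7/8
P(Z=4 | obs) = 1/105 / 8/105 = 1/8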